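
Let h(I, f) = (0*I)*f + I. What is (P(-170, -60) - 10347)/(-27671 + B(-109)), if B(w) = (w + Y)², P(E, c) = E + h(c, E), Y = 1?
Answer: 10577/16007 ≈ 0.66077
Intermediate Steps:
h(I, f) = I (h(I, f) = 0*f + I = 0 + I = I)
P(E, c) = E + c
B(w) = (1 + w)² (B(w) = (w + 1)² = (1 + w)²)
(P(-170, -60) - 10347)/(-27671 + B(-109)) = ((-170 - 60) - 10347)/(-27671 + (1 - 109)²) = (-230 - 10347)/(-27671 + (-108)²) = -10577/(-27671 + 11664) = -10577/(-16007) = -10577*(-1/16007) = 10577/16007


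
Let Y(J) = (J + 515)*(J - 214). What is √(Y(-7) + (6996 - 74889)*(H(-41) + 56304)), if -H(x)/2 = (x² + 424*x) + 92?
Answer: I*√5942514986 ≈ 77088.0*I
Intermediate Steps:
H(x) = -184 - 848*x - 2*x² (H(x) = -2*((x² + 424*x) + 92) = -2*(92 + x² + 424*x) = -184 - 848*x - 2*x²)
Y(J) = (-214 + J)*(515 + J) (Y(J) = (515 + J)*(-214 + J) = (-214 + J)*(515 + J))
√(Y(-7) + (6996 - 74889)*(H(-41) + 56304)) = √((-110210 + (-7)² + 301*(-7)) + (6996 - 74889)*((-184 - 848*(-41) - 2*(-41)²) + 56304)) = √((-110210 + 49 - 2107) - 67893*((-184 + 34768 - 2*1681) + 56304)) = √(-112268 - 67893*((-184 + 34768 - 3362) + 56304)) = √(-112268 - 67893*(31222 + 56304)) = √(-112268 - 67893*87526) = √(-112268 - 5942402718) = √(-5942514986) = I*√5942514986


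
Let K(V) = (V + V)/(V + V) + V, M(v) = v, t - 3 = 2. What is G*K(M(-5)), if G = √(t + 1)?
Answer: -4*√6 ≈ -9.7980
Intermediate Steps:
t = 5 (t = 3 + 2 = 5)
K(V) = 1 + V (K(V) = (2*V)/((2*V)) + V = (2*V)*(1/(2*V)) + V = 1 + V)
G = √6 (G = √(5 + 1) = √6 ≈ 2.4495)
G*K(M(-5)) = √6*(1 - 5) = √6*(-4) = -4*√6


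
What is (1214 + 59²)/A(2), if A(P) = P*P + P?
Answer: 1565/2 ≈ 782.50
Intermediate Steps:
A(P) = P + P² (A(P) = P² + P = P + P²)
(1214 + 59²)/A(2) = (1214 + 59²)/((2*(1 + 2))) = (1214 + 3481)/((2*3)) = 4695/6 = 4695*(⅙) = 1565/2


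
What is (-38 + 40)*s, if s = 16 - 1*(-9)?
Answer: 50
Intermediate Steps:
s = 25 (s = 16 + 9 = 25)
(-38 + 40)*s = (-38 + 40)*25 = 2*25 = 50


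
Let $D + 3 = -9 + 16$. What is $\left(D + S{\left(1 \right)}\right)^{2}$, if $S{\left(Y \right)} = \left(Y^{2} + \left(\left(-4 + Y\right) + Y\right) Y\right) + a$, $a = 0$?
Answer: $9$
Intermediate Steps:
$D = 4$ ($D = -3 + \left(-9 + 16\right) = -3 + 7 = 4$)
$S{\left(Y \right)} = Y^{2} + Y \left(-4 + 2 Y\right)$ ($S{\left(Y \right)} = \left(Y^{2} + \left(\left(-4 + Y\right) + Y\right) Y\right) + 0 = \left(Y^{2} + \left(-4 + 2 Y\right) Y\right) + 0 = \left(Y^{2} + Y \left(-4 + 2 Y\right)\right) + 0 = Y^{2} + Y \left(-4 + 2 Y\right)$)
$\left(D + S{\left(1 \right)}\right)^{2} = \left(4 + 1 \left(-4 + 3 \cdot 1\right)\right)^{2} = \left(4 + 1 \left(-4 + 3\right)\right)^{2} = \left(4 + 1 \left(-1\right)\right)^{2} = \left(4 - 1\right)^{2} = 3^{2} = 9$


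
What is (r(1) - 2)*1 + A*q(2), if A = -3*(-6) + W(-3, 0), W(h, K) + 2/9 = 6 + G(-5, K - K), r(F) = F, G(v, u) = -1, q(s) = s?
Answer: 401/9 ≈ 44.556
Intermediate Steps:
W(h, K) = 43/9 (W(h, K) = -2/9 + (6 - 1) = -2/9 + 5 = 43/9)
A = 205/9 (A = -3*(-6) + 43/9 = 18 + 43/9 = 205/9 ≈ 22.778)
(r(1) - 2)*1 + A*q(2) = (1 - 2)*1 + (205/9)*2 = -1*1 + 410/9 = -1 + 410/9 = 401/9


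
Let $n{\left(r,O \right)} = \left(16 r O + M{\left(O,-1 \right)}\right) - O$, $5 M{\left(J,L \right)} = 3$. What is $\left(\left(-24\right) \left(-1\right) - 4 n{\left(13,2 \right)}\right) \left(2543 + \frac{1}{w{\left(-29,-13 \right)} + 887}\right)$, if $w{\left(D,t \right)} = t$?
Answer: $- \frac{9081474138}{2185} \approx -4.1563 \cdot 10^{6}$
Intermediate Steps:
$M{\left(J,L \right)} = \frac{3}{5}$ ($M{\left(J,L \right)} = \frac{1}{5} \cdot 3 = \frac{3}{5}$)
$n{\left(r,O \right)} = \frac{3}{5} - O + 16 O r$ ($n{\left(r,O \right)} = \left(16 r O + \frac{3}{5}\right) - O = \left(16 O r + \frac{3}{5}\right) - O = \left(\frac{3}{5} + 16 O r\right) - O = \frac{3}{5} - O + 16 O r$)
$\left(\left(-24\right) \left(-1\right) - 4 n{\left(13,2 \right)}\right) \left(2543 + \frac{1}{w{\left(-29,-13 \right)} + 887}\right) = \left(\left(-24\right) \left(-1\right) - 4 \left(\frac{3}{5} - 2 + 16 \cdot 2 \cdot 13\right)\right) \left(2543 + \frac{1}{-13 + 887}\right) = \left(24 - 4 \left(\frac{3}{5} - 2 + 416\right)\right) \left(2543 + \frac{1}{874}\right) = \left(24 - \frac{8292}{5}\right) \left(2543 + \frac{1}{874}\right) = \left(24 - \frac{8292}{5}\right) \frac{2222583}{874} = \left(- \frac{8172}{5}\right) \frac{2222583}{874} = - \frac{9081474138}{2185}$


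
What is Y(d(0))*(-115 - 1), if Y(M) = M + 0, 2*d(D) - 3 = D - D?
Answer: -174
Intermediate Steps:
d(D) = 3/2 (d(D) = 3/2 + (D - D)/2 = 3/2 + (½)*0 = 3/2 + 0 = 3/2)
Y(M) = M
Y(d(0))*(-115 - 1) = 3*(-115 - 1)/2 = (3/2)*(-116) = -174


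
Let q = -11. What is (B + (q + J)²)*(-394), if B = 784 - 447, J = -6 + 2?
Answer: -221428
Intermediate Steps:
J = -4
B = 337
(B + (q + J)²)*(-394) = (337 + (-11 - 4)²)*(-394) = (337 + (-15)²)*(-394) = (337 + 225)*(-394) = 562*(-394) = -221428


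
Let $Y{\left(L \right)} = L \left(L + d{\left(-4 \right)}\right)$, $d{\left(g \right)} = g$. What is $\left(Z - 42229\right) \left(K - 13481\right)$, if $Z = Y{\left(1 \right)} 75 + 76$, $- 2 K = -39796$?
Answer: $-271939626$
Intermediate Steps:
$K = 19898$ ($K = \left(- \frac{1}{2}\right) \left(-39796\right) = 19898$)
$Y{\left(L \right)} = L \left(-4 + L\right)$ ($Y{\left(L \right)} = L \left(L - 4\right) = L \left(-4 + L\right)$)
$Z = -149$ ($Z = 1 \left(-4 + 1\right) 75 + 76 = 1 \left(-3\right) 75 + 76 = \left(-3\right) 75 + 76 = -225 + 76 = -149$)
$\left(Z - 42229\right) \left(K - 13481\right) = \left(-149 - 42229\right) \left(19898 - 13481\right) = \left(-42378\right) 6417 = -271939626$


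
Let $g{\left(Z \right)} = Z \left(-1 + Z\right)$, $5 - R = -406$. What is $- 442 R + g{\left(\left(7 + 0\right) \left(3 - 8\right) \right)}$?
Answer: $-180402$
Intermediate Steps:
$R = 411$ ($R = 5 - -406 = 5 + 406 = 411$)
$- 442 R + g{\left(\left(7 + 0\right) \left(3 - 8\right) \right)} = \left(-442\right) 411 + \left(7 + 0\right) \left(3 - 8\right) \left(-1 + \left(7 + 0\right) \left(3 - 8\right)\right) = -181662 + 7 \left(-5\right) \left(-1 + 7 \left(-5\right)\right) = -181662 - 35 \left(-1 - 35\right) = -181662 - -1260 = -181662 + 1260 = -180402$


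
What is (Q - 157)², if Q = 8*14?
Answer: 2025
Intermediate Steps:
Q = 112
(Q - 157)² = (112 - 157)² = (-45)² = 2025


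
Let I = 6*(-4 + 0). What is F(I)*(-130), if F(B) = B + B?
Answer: 6240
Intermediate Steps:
I = -24 (I = 6*(-4) = -24)
F(B) = 2*B
F(I)*(-130) = (2*(-24))*(-130) = -48*(-130) = 6240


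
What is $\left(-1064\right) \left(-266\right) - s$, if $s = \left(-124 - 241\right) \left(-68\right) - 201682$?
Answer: $459886$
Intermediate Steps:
$s = -176862$ ($s = \left(-365\right) \left(-68\right) - 201682 = 24820 - 201682 = -176862$)
$\left(-1064\right) \left(-266\right) - s = \left(-1064\right) \left(-266\right) - -176862 = 283024 + 176862 = 459886$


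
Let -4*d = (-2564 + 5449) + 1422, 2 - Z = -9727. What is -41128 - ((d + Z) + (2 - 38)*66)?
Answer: -189617/4 ≈ -47404.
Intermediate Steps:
Z = 9729 (Z = 2 - 1*(-9727) = 2 + 9727 = 9729)
d = -4307/4 (d = -((-2564 + 5449) + 1422)/4 = -(2885 + 1422)/4 = -¼*4307 = -4307/4 ≈ -1076.8)
-41128 - ((d + Z) + (2 - 38)*66) = -41128 - ((-4307/4 + 9729) + (2 - 38)*66) = -41128 - (34609/4 - 36*66) = -41128 - (34609/4 - 2376) = -41128 - 1*25105/4 = -41128 - 25105/4 = -189617/4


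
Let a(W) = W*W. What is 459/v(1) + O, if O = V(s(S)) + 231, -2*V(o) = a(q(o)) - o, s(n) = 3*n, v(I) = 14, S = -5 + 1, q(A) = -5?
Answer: 1717/7 ≈ 245.29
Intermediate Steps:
a(W) = W²
S = -4
V(o) = -25/2 + o/2 (V(o) = -((-5)² - o)/2 = -(25 - o)/2 = -25/2 + o/2)
O = 425/2 (O = (-25/2 + (3*(-4))/2) + 231 = (-25/2 + (½)*(-12)) + 231 = (-25/2 - 6) + 231 = -37/2 + 231 = 425/2 ≈ 212.50)
459/v(1) + O = 459/14 + 425/2 = 1717/7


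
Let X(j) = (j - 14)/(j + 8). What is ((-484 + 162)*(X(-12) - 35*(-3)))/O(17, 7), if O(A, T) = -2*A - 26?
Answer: 35903/60 ≈ 598.38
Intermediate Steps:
X(j) = (-14 + j)/(8 + j)
O(A, T) = -26 - 2*A
((-484 + 162)*(X(-12) - 35*(-3)))/O(17, 7) = ((-484 + 162)*((-14 - 12)/(8 - 12) - 35*(-3)))/(-26 - 2*17) = (-322*(-26/(-4) + 105))/(-26 - 34) = -322*(-1/4*(-26) + 105)/(-60) = -322*(13/2 + 105)*(-1/60) = -322*223/2*(-1/60) = -35903*(-1/60) = 35903/60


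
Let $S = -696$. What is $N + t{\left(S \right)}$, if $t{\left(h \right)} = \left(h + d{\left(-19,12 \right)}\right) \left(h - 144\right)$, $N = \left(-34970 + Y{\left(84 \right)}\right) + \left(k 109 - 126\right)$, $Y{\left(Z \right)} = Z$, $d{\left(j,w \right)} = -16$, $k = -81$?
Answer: $554239$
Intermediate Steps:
$N = -43841$ ($N = \left(-34970 + 84\right) - 8955 = -34886 - 8955 = -43841$)
$t{\left(h \right)} = \left(-144 + h\right) \left(-16 + h\right)$ ($t{\left(h \right)} = \left(h - 16\right) \left(h - 144\right) = \left(-16 + h\right) \left(-144 + h\right) = \left(-144 + h\right) \left(-16 + h\right)$)
$N + t{\left(S \right)} = -43841 + \left(2304 + \left(-696\right)^{2} - -111360\right) = -43841 + \left(2304 + 484416 + 111360\right) = -43841 + 598080 = 554239$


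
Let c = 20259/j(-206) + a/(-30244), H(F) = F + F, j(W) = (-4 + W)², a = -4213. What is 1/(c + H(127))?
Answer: 9262225/2358150334 ≈ 0.0039278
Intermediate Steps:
H(F) = 2*F
c = 5545184/9262225 (c = 20259/((-4 - 206)²) - 4213/(-30244) = 20259/((-210)²) - 4213*(-1/30244) = 20259/44100 + 4213/30244 = 20259*(1/44100) + 4213/30244 = 2251/4900 + 4213/30244 = 5545184/9262225 ≈ 0.59869)
1/(c + H(127)) = 1/(5545184/9262225 + 2*127) = 1/(5545184/9262225 + 254) = 1/(2358150334/9262225) = 9262225/2358150334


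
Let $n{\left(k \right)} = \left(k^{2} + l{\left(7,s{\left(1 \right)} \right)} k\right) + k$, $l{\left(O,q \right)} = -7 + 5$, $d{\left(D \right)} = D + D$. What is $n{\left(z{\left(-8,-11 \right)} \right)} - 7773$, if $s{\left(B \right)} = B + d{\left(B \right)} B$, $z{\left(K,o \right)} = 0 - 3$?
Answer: $-7761$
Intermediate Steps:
$z{\left(K,o \right)} = -3$
$d{\left(D \right)} = 2 D$
$s{\left(B \right)} = B + 2 B^{2}$ ($s{\left(B \right)} = B + 2 B B = B + 2 B^{2}$)
$l{\left(O,q \right)} = -2$
$n{\left(k \right)} = k^{2} - k$ ($n{\left(k \right)} = \left(k^{2} - 2 k\right) + k = k^{2} - k$)
$n{\left(z{\left(-8,-11 \right)} \right)} - 7773 = - 3 \left(-1 - 3\right) - 7773 = \left(-3\right) \left(-4\right) - 7773 = 12 - 7773 = -7761$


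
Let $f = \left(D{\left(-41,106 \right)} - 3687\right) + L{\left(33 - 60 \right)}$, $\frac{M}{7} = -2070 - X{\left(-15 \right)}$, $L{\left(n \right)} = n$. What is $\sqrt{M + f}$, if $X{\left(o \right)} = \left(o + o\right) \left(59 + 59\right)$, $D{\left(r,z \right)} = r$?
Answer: $\sqrt{6535} \approx 80.839$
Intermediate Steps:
$X{\left(o \right)} = 236 o$ ($X{\left(o \right)} = 2 o 118 = 236 o$)
$M = 10290$ ($M = 7 \left(-2070 - 236 \left(-15\right)\right) = 7 \left(-2070 - -3540\right) = 7 \left(-2070 + 3540\right) = 7 \cdot 1470 = 10290$)
$f = -3755$ ($f = \left(-41 - 3687\right) + \left(33 - 60\right) = -3728 + \left(33 - 60\right) = -3728 - 27 = -3755$)
$\sqrt{M + f} = \sqrt{10290 - 3755} = \sqrt{6535}$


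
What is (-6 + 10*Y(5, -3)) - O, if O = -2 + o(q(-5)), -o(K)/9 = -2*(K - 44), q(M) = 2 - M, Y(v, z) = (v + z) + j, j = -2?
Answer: 662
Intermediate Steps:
Y(v, z) = -2 + v + z (Y(v, z) = (v + z) - 2 = -2 + v + z)
o(K) = -792 + 18*K (o(K) = -(-18)*(K - 44) = -(-18)*(-44 + K) = -9*(88 - 2*K) = -792 + 18*K)
O = -668 (O = -2 + (-792 + 18*(2 - 1*(-5))) = -2 + (-792 + 18*(2 + 5)) = -2 + (-792 + 18*7) = -2 + (-792 + 126) = -2 - 666 = -668)
(-6 + 10*Y(5, -3)) - O = (-6 + 10*(-2 + 5 - 3)) - 1*(-668) = (-6 + 10*0) + 668 = (-6 + 0) + 668 = -6 + 668 = 662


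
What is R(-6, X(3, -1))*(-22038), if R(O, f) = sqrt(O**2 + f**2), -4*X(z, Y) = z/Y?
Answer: -33057*sqrt(65)/2 ≈ -1.3326e+5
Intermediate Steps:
X(z, Y) = -z/(4*Y)
R(-6, X(3, -1))*(-22038) = sqrt((-6)**2 + (-1/4*3/(-1))**2)*(-22038) = sqrt(36 + (-1/4*3*(-1))**2)*(-22038) = sqrt(36 + (3/4)**2)*(-22038) = sqrt(36 + 9/16)*(-22038) = sqrt(585/16)*(-22038) = (3*sqrt(65)/4)*(-22038) = -33057*sqrt(65)/2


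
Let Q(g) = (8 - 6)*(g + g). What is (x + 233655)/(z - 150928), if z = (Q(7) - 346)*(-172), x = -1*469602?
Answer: 235947/96232 ≈ 2.4519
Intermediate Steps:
x = -469602
Q(g) = 4*g (Q(g) = 2*(2*g) = 4*g)
z = 54696 (z = (4*7 - 346)*(-172) = (28 - 346)*(-172) = -318*(-172) = 54696)
(x + 233655)/(z - 150928) = (-469602 + 233655)/(54696 - 150928) = -235947/(-96232) = -235947*(-1/96232) = 235947/96232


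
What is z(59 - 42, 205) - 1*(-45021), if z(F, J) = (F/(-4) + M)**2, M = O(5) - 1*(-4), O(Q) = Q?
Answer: 720697/16 ≈ 45044.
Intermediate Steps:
M = 9 (M = 5 - 1*(-4) = 5 + 4 = 9)
z(F, J) = (9 - F/4)**2 (z(F, J) = (F/(-4) + 9)**2 = (F*(-1/4) + 9)**2 = (-F/4 + 9)**2 = (9 - F/4)**2)
z(59 - 42, 205) - 1*(-45021) = (-36 + (59 - 42))**2/16 - 1*(-45021) = (-36 + 17)**2/16 + 45021 = (1/16)*(-19)**2 + 45021 = (1/16)*361 + 45021 = 361/16 + 45021 = 720697/16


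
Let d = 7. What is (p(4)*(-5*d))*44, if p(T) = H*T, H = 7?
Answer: -43120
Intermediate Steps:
p(T) = 7*T
(p(4)*(-5*d))*44 = ((7*4)*(-5*7))*44 = (28*(-1*35))*44 = (28*(-35))*44 = -980*44 = -43120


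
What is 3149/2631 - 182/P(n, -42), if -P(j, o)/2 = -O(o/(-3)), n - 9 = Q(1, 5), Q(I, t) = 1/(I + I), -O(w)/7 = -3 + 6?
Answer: 4850/877 ≈ 5.5302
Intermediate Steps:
O(w) = -21 (O(w) = -7*(-3 + 6) = -7*3 = -21)
Q(I, t) = 1/(2*I)
n = 19/2 (n = 9 + (½)/1 = 9 + (½)*1 = 9 + ½ = 19/2 ≈ 9.5000)
P(j, o) = -42 (P(j, o) = -(-2)*(-21) = -2*21 = -42)
3149/2631 - 182/P(n, -42) = 3149/2631 - 182/(-42) = 3149*(1/2631) - 182*(-1/42) = 3149/2631 + 13/3 = 4850/877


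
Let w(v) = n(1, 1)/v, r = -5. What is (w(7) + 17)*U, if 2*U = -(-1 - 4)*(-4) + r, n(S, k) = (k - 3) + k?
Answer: -1475/7 ≈ -210.71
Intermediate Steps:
n(S, k) = -3 + 2*k (n(S, k) = (-3 + k) + k = -3 + 2*k)
w(v) = -1/v (w(v) = (-3 + 2*1)/v = (-3 + 2)/v = -1/v)
U = -25/2 (U = (-(-1 - 4)*(-4) - 5)/2 = (-(-5)*(-4) - 5)/2 = (-1*20 - 5)/2 = (-20 - 5)/2 = (1/2)*(-25) = -25/2 ≈ -12.500)
(w(7) + 17)*U = (-1/7 + 17)*(-25/2) = (118/7)*(-25/2) = -1475/7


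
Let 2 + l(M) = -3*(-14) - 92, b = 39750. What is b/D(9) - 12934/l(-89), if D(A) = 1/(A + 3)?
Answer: 12408467/26 ≈ 4.7725e+5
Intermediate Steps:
l(M) = -52 (l(M) = -2 + (-3*(-14) - 92) = -2 + (42 - 92) = -2 - 50 = -52)
D(A) = 1/(3 + A)
b/D(9) - 12934/l(-89) = 39750/(1/(3 + 9)) - 12934/(-52) = 39750/(1/12) - 12934*(-1/52) = 39750/(1/12) + 6467/26 = 39750*12 + 6467/26 = 477000 + 6467/26 = 12408467/26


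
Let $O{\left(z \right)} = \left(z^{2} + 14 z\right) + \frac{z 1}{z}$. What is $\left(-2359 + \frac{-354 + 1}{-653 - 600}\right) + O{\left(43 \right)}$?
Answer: $\frac{116882}{1253} \approx 93.282$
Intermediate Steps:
$O{\left(z \right)} = 1 + z^{2} + 14 z$ ($O{\left(z \right)} = \left(z^{2} + 14 z\right) + \frac{z}{z} = \left(z^{2} + 14 z\right) + 1 = 1 + z^{2} + 14 z$)
$\left(-2359 + \frac{-354 + 1}{-653 - 600}\right) + O{\left(43 \right)} = \left(-2359 + \frac{-354 + 1}{-653 - 600}\right) + \left(1 + 43^{2} + 14 \cdot 43\right) = \left(-2359 - \frac{353}{-653 - 600}\right) + \left(1 + 1849 + 602\right) = \left(-2359 - \frac{353}{-653 - 600}\right) + 2452 = \left(-2359 - \frac{353}{-1253}\right) + 2452 = \left(-2359 - - \frac{353}{1253}\right) + 2452 = \left(-2359 + \frac{353}{1253}\right) + 2452 = - \frac{2955474}{1253} + 2452 = \frac{116882}{1253}$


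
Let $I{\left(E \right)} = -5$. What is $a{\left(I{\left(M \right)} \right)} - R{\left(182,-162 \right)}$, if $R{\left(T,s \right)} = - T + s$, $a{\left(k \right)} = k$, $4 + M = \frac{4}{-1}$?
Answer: $339$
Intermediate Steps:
$M = -8$ ($M = -4 + \frac{4}{-1} = -4 + 4 \left(-1\right) = -4 - 4 = -8$)
$R{\left(T,s \right)} = s - T$
$a{\left(I{\left(M \right)} \right)} - R{\left(182,-162 \right)} = -5 - \left(-162 - 182\right) = -5 - -344 = -5 + 344 = 339$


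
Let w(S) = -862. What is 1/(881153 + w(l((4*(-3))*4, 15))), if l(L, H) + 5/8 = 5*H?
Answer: 1/880291 ≈ 1.1360e-6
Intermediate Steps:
l(L, H) = -5/8 + 5*H
1/(881153 + w(l((4*(-3))*4, 15))) = 1/(881153 - 862) = 1/880291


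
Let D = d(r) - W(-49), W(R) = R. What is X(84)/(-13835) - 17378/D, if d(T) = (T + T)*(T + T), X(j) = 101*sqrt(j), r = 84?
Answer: -17378/28273 - 202*sqrt(21)/13835 ≈ -0.68156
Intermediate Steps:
d(T) = 4*T**2 (d(T) = (2*T)*(2*T) = 4*T**2)
D = 28273 (D = 4*84**2 - 1*(-49) = 4*7056 + 49 = 28224 + 49 = 28273)
X(84)/(-13835) - 17378/D = (101*sqrt(84))/(-13835) - 17378/28273 = (101*(2*sqrt(21)))*(-1/13835) - 17378*1/28273 = (202*sqrt(21))*(-1/13835) - 17378/28273 = -202*sqrt(21)/13835 - 17378/28273 = -17378/28273 - 202*sqrt(21)/13835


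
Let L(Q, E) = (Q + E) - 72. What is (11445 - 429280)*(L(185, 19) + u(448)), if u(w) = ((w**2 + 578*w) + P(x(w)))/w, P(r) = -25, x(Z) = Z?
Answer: -216755666765/448 ≈ -4.8383e+8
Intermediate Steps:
L(Q, E) = -72 + E + Q (L(Q, E) = (E + Q) - 72 = -72 + E + Q)
u(w) = (-25 + w**2 + 578*w)/w (u(w) = ((w**2 + 578*w) - 25)/w = (-25 + w**2 + 578*w)/w)
(11445 - 429280)*(L(185, 19) + u(448)) = (11445 - 429280)*((-72 + 19 + 185) + (578 + 448 - 25/448)) = -417835*(132 + (578 + 448 - 25*1/448)) = -417835*(132 + (578 + 448 - 25/448)) = -417835*(132 + 459623/448) = -417835*518759/448 = -216755666765/448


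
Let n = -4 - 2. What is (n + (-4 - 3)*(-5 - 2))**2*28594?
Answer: 52870306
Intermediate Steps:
n = -6
(n + (-4 - 3)*(-5 - 2))**2*28594 = (-6 + (-4 - 3)*(-5 - 2))**2*28594 = (-6 - 7*(-7))**2*28594 = (-6 + 49)**2*28594 = 43**2*28594 = 1849*28594 = 52870306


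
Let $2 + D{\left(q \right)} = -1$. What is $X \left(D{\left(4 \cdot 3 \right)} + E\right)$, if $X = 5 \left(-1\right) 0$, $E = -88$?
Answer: $0$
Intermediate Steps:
$D{\left(q \right)} = -3$ ($D{\left(q \right)} = -2 - 1 = -3$)
$X = 0$ ($X = \left(-5\right) 0 = 0$)
$X \left(D{\left(4 \cdot 3 \right)} + E\right) = 0 \left(-3 - 88\right) = 0 \left(-91\right) = 0$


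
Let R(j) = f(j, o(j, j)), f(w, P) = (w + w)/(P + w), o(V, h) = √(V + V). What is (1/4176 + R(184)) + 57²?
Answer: 1235440459/380016 - 4*√23/91 ≈ 3250.8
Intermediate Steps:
o(V, h) = √2*√V (o(V, h) = √(2*V) = √2*√V)
f(w, P) = 2*w/(P + w) (f(w, P) = (2*w)/(P + w) = 2*w/(P + w))
R(j) = 2*j/(j + √2*√j) (R(j) = 2*j/(√2*√j + j) = 2*j/(j + √2*√j))
(1/4176 + R(184)) + 57² = (1/4176 + 2*184/(184 + √2*√184)) + 57² = (1/4176 + 2*184/(184 + √2*(2*√46))) + 3249 = (1/4176 + 2*184/(184 + 4*√23)) + 3249 = (1/4176 + 368/(184 + 4*√23)) + 3249 = 13567825/4176 + 368/(184 + 4*√23)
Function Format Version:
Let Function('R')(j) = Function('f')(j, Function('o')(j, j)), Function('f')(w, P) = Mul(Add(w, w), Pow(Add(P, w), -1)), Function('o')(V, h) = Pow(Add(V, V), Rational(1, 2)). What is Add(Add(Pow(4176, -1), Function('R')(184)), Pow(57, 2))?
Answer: Add(Rational(1235440459, 380016), Mul(Rational(-4, 91), Pow(23, Rational(1, 2)))) ≈ 3250.8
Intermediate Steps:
Function('o')(V, h) = Mul(Pow(2, Rational(1, 2)), Pow(V, Rational(1, 2))) (Function('o')(V, h) = Pow(Mul(2, V), Rational(1, 2)) = Mul(Pow(2, Rational(1, 2)), Pow(V, Rational(1, 2))))
Function('f')(w, P) = Mul(2, w, Pow(Add(P, w), -1)) (Function('f')(w, P) = Mul(Mul(2, w), Pow(Add(P, w), -1)) = Mul(2, w, Pow(Add(P, w), -1)))
Function('R')(j) = Mul(2, j, Pow(Add(j, Mul(Pow(2, Rational(1, 2)), Pow(j, Rational(1, 2)))), -1)) (Function('R')(j) = Mul(2, j, Pow(Add(Mul(Pow(2, Rational(1, 2)), Pow(j, Rational(1, 2))), j), -1)) = Mul(2, j, Pow(Add(j, Mul(Pow(2, Rational(1, 2)), Pow(j, Rational(1, 2)))), -1)))
Add(Add(Pow(4176, -1), Function('R')(184)), Pow(57, 2)) = Add(Add(Pow(4176, -1), Mul(2, 184, Pow(Add(184, Mul(Pow(2, Rational(1, 2)), Pow(184, Rational(1, 2)))), -1))), Pow(57, 2)) = Add(Add(Rational(1, 4176), Mul(2, 184, Pow(Add(184, Mul(Pow(2, Rational(1, 2)), Mul(2, Pow(46, Rational(1, 2))))), -1))), 3249) = Add(Add(Rational(1, 4176), Mul(2, 184, Pow(Add(184, Mul(4, Pow(23, Rational(1, 2)))), -1))), 3249) = Add(Add(Rational(1, 4176), Mul(368, Pow(Add(184, Mul(4, Pow(23, Rational(1, 2)))), -1))), 3249) = Add(Rational(13567825, 4176), Mul(368, Pow(Add(184, Mul(4, Pow(23, Rational(1, 2)))), -1)))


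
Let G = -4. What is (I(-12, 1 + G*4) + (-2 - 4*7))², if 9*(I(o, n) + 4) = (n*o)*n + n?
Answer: 1014049/9 ≈ 1.1267e+5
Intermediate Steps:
I(o, n) = -4 + n/9 + o*n²/9 (I(o, n) = -4 + ((n*o)*n + n)/9 = -4 + (o*n² + n)/9 = -4 + (n + o*n²)/9 = -4 + (n/9 + o*n²/9) = -4 + n/9 + o*n²/9)
(I(-12, 1 + G*4) + (-2 - 4*7))² = ((-4 + (1 - 4*4)/9 + (⅑)*(-12)*(1 - 4*4)²) + (-2 - 4*7))² = ((-4 + (1 - 16)/9 + (⅑)*(-12)*(1 - 16)²) + (-2 - 28))² = ((-4 + (⅑)*(-15) + (⅑)*(-12)*(-15)²) - 30)² = ((-4 - 5/3 + (⅑)*(-12)*225) - 30)² = ((-4 - 5/3 - 300) - 30)² = (-917/3 - 30)² = (-1007/3)² = 1014049/9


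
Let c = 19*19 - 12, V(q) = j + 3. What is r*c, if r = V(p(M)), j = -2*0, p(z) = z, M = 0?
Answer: 1047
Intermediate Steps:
j = 0
V(q) = 3 (V(q) = 0 + 3 = 3)
r = 3
c = 349 (c = 361 - 12 = 349)
r*c = 3*349 = 1047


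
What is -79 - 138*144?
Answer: -19951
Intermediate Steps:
-79 - 138*144 = -79 - 19872 = -19951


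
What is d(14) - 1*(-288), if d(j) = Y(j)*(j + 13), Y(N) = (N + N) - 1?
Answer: 1017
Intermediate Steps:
Y(N) = -1 + 2*N (Y(N) = 2*N - 1 = -1 + 2*N)
d(j) = (-1 + 2*j)*(13 + j) (d(j) = (-1 + 2*j)*(j + 13) = (-1 + 2*j)*(13 + j))
d(14) - 1*(-288) = (-1 + 2*14)*(13 + 14) - 1*(-288) = (-1 + 28)*27 + 288 = 27*27 + 288 = 729 + 288 = 1017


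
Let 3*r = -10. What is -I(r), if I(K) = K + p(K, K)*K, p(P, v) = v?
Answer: -70/9 ≈ -7.7778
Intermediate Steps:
r = -10/3 (r = (⅓)*(-10) = -10/3 ≈ -3.3333)
I(K) = K + K² (I(K) = K + K*K = K + K²)
-I(r) = -(-10)*(1 - 10/3)/3 = -(-10)*(-7)/(3*3) = -1*70/9 = -70/9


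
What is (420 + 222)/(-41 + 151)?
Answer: 321/55 ≈ 5.8364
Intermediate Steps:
(420 + 222)/(-41 + 151) = 642/110 = 642*(1/110) = 321/55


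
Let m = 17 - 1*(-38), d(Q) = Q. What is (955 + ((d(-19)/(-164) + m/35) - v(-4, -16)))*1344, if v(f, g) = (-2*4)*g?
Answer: 45663984/41 ≈ 1.1138e+6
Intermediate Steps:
v(f, g) = -8*g
m = 55 (m = 17 + 38 = 55)
(955 + ((d(-19)/(-164) + m/35) - v(-4, -16)))*1344 = (955 + ((-19/(-164) + 55/35) - (-8)*(-16)))*1344 = (955 + ((-19*(-1/164) + 55*(1/35)) - 1*128))*1344 = (955 + ((19/164 + 11/7) - 128))*1344 = (955 + (1937/1148 - 128))*1344 = (955 - 145007/1148)*1344 = (951333/1148)*1344 = 45663984/41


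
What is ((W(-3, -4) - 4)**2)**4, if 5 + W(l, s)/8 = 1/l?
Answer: 147578905600000000/6561 ≈ 2.2493e+13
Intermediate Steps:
W(l, s) = -40 + 8/l
((W(-3, -4) - 4)**2)**4 = (((-40 + 8/(-3)) - 4)**2)**4 = (((-40 + 8*(-1/3)) - 4)**2)**4 = (((-40 - 8/3) - 4)**2)**4 = ((-128/3 - 4)**2)**4 = ((-140/3)**2)**4 = (19600/9)**4 = 147578905600000000/6561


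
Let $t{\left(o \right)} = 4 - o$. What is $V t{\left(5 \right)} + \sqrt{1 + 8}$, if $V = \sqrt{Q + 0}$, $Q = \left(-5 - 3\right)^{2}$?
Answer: $-5$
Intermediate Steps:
$Q = 64$ ($Q = \left(-8\right)^{2} = 64$)
$V = 8$ ($V = \sqrt{64 + 0} = \sqrt{64} = 8$)
$V t{\left(5 \right)} + \sqrt{1 + 8} = 8 \left(4 - 5\right) + \sqrt{1 + 8} = 8 \left(4 - 5\right) + \sqrt{9} = 8 \left(-1\right) + 3 = -8 + 3 = -5$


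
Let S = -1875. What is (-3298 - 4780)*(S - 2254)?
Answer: 33354062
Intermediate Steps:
(-3298 - 4780)*(S - 2254) = (-3298 - 4780)*(-1875 - 2254) = -8078*(-4129) = 33354062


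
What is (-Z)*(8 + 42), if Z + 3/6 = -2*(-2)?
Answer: -175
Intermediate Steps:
Z = 7/2 (Z = -1/2 - 2*(-2) = -1/2 + 4 = 7/2 ≈ 3.5000)
(-Z)*(8 + 42) = (-1*7/2)*(8 + 42) = -7/2*50 = -175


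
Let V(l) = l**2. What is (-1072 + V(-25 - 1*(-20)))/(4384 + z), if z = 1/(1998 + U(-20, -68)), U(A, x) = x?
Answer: -2020710/8461121 ≈ -0.23882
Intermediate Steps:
z = 1/1930 (z = 1/(1998 - 68) = 1/1930 ≈ 0.00051813)
(-1072 + V(-25 - 1*(-20)))/(4384 + z) = (-1072 + (-25 - 1*(-20))**2)/(4384 + 1/1930) = (-1072 + (-25 + 20)**2)/(8461121/1930) = (-1072 + (-5)**2)*(1930/8461121) = (-1072 + 25)*(1930/8461121) = -1047*1930/8461121 = -2020710/8461121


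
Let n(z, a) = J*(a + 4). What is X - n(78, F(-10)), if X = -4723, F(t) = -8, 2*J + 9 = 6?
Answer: -4729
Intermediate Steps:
J = -3/2 (J = -9/2 + (1/2)*6 = -9/2 + 3 = -3/2 ≈ -1.5000)
n(z, a) = -6 - 3*a/2 (n(z, a) = -3*(a + 4)/2 = -3*(4 + a)/2 = -6 - 3*a/2)
X - n(78, F(-10)) = -4723 - (-6 - 3/2*(-8)) = -4723 - (-6 + 12) = -4723 - 1*6 = -4723 - 6 = -4729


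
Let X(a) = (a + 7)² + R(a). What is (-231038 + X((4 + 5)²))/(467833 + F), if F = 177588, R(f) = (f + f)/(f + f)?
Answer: -31899/92203 ≈ -0.34596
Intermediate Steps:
R(f) = 1 (R(f) = (2*f)/((2*f)) = (2*f)*(1/(2*f)) = 1)
X(a) = 1 + (7 + a)² (X(a) = (a + 7)² + 1 = (7 + a)² + 1 = 1 + (7 + a)²)
(-231038 + X((4 + 5)²))/(467833 + F) = (-231038 + (1 + (7 + (4 + 5)²)²))/(467833 + 177588) = (-231038 + (1 + (7 + 9²)²))/645421 = (-231038 + (1 + (7 + 81)²))*(1/645421) = (-231038 + (1 + 88²))*(1/645421) = (-231038 + (1 + 7744))*(1/645421) = (-231038 + 7745)*(1/645421) = -223293*1/645421 = -31899/92203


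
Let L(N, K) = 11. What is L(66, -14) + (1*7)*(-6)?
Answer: -31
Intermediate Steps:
L(66, -14) + (1*7)*(-6) = 11 + (1*7)*(-6) = 11 + 7*(-6) = 11 - 42 = -31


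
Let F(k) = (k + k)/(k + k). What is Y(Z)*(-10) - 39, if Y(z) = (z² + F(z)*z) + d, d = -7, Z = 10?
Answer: -1069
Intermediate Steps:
F(k) = 1 (F(k) = (2*k)/((2*k)) = (2*k)*(1/(2*k)) = 1)
Y(z) = -7 + z + z² (Y(z) = (z² + 1*z) - 7 = (z² + z) - 7 = (z + z²) - 7 = -7 + z + z²)
Y(Z)*(-10) - 39 = (-7 + 10 + 10²)*(-10) - 39 = (-7 + 10 + 100)*(-10) - 39 = 103*(-10) - 39 = -1030 - 39 = -1069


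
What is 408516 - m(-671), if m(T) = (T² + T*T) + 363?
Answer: -492329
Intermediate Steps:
m(T) = 363 + 2*T² (m(T) = (T² + T²) + 363 = 2*T² + 363 = 363 + 2*T²)
408516 - m(-671) = 408516 - (363 + 2*(-671)²) = 408516 - (363 + 2*450241) = 408516 - (363 + 900482) = 408516 - 1*900845 = 408516 - 900845 = -492329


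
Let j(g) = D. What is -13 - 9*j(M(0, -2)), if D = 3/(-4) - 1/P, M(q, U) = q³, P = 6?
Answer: -19/4 ≈ -4.7500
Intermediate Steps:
D = -11/12 (D = 3/(-4) - 1/6 = 3*(-¼) - 1*⅙ = -¾ - ⅙ = -11/12 ≈ -0.91667)
j(g) = -11/12
-13 - 9*j(M(0, -2)) = -13 - 9*(-11/12) = -13 + 33/4 = -19/4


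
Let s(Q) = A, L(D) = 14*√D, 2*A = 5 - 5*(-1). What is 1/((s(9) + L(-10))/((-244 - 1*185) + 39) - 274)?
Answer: -8335470/2284026037 + 1092*I*√10/2284026037 ≈ -0.0036495 + 1.5119e-6*I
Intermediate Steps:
A = 5 (A = (5 - 5*(-1))/2 = (5 + 5)/2 = (½)*10 = 5)
s(Q) = 5
1/((s(9) + L(-10))/((-244 - 1*185) + 39) - 274) = 1/((5 + 14*√(-10))/((-244 - 1*185) + 39) - 274) = 1/((5 + 14*(I*√10))/((-244 - 185) + 39) - 274) = 1/((5 + 14*I*√10)/(-429 + 39) - 274) = 1/((5 + 14*I*√10)/(-390) - 274) = 1/((5 + 14*I*√10)*(-1/390) - 274) = 1/((-1/78 - 7*I*√10/195) - 274) = 1/(-21373/78 - 7*I*√10/195)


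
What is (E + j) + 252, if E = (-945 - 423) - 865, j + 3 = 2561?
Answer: 577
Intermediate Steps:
j = 2558 (j = -3 + 2561 = 2558)
E = -2233 (E = -1368 - 865 = -2233)
(E + j) + 252 = (-2233 + 2558) + 252 = 325 + 252 = 577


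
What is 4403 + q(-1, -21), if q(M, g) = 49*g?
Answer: 3374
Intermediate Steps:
4403 + q(-1, -21) = 4403 + 49*(-21) = 4403 - 1029 = 3374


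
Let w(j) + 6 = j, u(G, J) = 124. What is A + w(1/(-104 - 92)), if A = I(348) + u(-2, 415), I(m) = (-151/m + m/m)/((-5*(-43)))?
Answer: 108150047/916545 ≈ 118.00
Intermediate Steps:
I(m) = 1/215 - 151/(215*m) (I(m) = (-151/m + 1)/215 = (1 - 151/m)*(1/215) = 1/215 - 151/(215*m))
w(j) = -6 + j
A = 9277877/74820 (A = (1/215)*(-151 + 348)/348 + 124 = (1/215)*(1/348)*197 + 124 = 197/74820 + 124 = 9277877/74820 ≈ 124.00)
A + w(1/(-104 - 92)) = 9277877/74820 + (-6 + 1/(-104 - 92)) = 9277877/74820 + (-6 + 1/(-196)) = 9277877/74820 + (-6 - 1/196) = 9277877/74820 - 1177/196 = 108150047/916545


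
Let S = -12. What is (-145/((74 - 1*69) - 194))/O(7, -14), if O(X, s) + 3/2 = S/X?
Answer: -58/243 ≈ -0.23868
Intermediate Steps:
O(X, s) = -3/2 - 12/X
(-145/((74 - 1*69) - 194))/O(7, -14) = (-145/((74 - 1*69) - 194))/(-3/2 - 12/7) = (-145/((74 - 69) - 194))/(-3/2 - 12*1/7) = (-145/(5 - 194))/(-3/2 - 12/7) = (-145/(-189))/(-45/14) = -1/189*(-145)*(-14/45) = (145/189)*(-14/45) = -58/243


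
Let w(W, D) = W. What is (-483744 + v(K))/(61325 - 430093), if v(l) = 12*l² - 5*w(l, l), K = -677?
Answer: -5019589/368768 ≈ -13.612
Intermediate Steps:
v(l) = -5*l + 12*l² (v(l) = 12*l² - 5*l = -5*l + 12*l²)
(-483744 + v(K))/(61325 - 430093) = (-483744 - 677*(-5 + 12*(-677)))/(61325 - 430093) = (-483744 - 677*(-5 - 8124))/(-368768) = (-483744 - 677*(-8129))*(-1/368768) = (-483744 + 5503333)*(-1/368768) = 5019589*(-1/368768) = -5019589/368768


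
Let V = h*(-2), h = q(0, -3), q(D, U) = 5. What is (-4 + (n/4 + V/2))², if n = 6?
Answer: 225/4 ≈ 56.250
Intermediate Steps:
h = 5
V = -10 (V = 5*(-2) = -10)
(-4 + (n/4 + V/2))² = (-4 + (6/4 - 10/2))² = (-4 + (6*(¼) - 10*½))² = (-4 + (3/2 - 5))² = (-4 - 7/2)² = (-15/2)² = 225/4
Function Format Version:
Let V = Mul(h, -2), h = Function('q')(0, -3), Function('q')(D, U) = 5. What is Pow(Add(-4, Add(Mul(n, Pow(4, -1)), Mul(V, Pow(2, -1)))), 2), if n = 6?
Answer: Rational(225, 4) ≈ 56.250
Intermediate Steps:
h = 5
V = -10 (V = Mul(5, -2) = -10)
Pow(Add(-4, Add(Mul(n, Pow(4, -1)), Mul(V, Pow(2, -1)))), 2) = Pow(Add(-4, Add(Mul(6, Pow(4, -1)), Mul(-10, Pow(2, -1)))), 2) = Pow(Add(-4, Add(Mul(6, Rational(1, 4)), Mul(-10, Rational(1, 2)))), 2) = Pow(Add(-4, Add(Rational(3, 2), -5)), 2) = Pow(Add(-4, Rational(-7, 2)), 2) = Pow(Rational(-15, 2), 2) = Rational(225, 4)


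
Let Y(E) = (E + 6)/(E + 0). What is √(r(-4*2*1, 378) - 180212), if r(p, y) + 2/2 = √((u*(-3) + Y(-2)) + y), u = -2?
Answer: √(-180213 + √382) ≈ 424.49*I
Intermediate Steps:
Y(E) = (6 + E)/E
r(p, y) = -1 + √(4 + y) (r(p, y) = -1 + √((-2*(-3) + (6 - 2)/(-2)) + y) = -1 + √((6 - ½*4) + y) = -1 + √((6 - 2) + y) = -1 + √(4 + y))
√(r(-4*2*1, 378) - 180212) = √((-1 + √(4 + 378)) - 180212) = √((-1 + √382) - 180212) = √(-180213 + √382)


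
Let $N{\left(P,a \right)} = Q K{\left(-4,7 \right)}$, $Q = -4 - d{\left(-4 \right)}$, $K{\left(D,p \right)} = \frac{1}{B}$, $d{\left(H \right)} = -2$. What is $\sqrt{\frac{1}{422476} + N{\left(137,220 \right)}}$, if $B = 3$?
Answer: $\frac{i \sqrt{267728005293}}{633714} \approx 0.81649 i$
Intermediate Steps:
$K{\left(D,p \right)} = \frac{1}{3}$
$Q = -2$ ($Q = -4 - -2 = -4 + 2 = -2$)
$N{\left(P,a \right)} = - \frac{2}{3}$ ($N{\left(P,a \right)} = \left(-2\right) \frac{1}{3} = - \frac{2}{3}$)
$\sqrt{\frac{1}{422476} + N{\left(137,220 \right)}} = \sqrt{\frac{1}{422476} - \frac{2}{3}} = \sqrt{- \frac{844949}{1267428}} = \frac{i \sqrt{267728005293}}{633714}$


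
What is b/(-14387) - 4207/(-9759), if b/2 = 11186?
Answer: -157802239/140402733 ≈ -1.1239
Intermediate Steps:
b = 22372 (b = 2*11186 = 22372)
b/(-14387) - 4207/(-9759) = 22372/(-14387) - 4207/(-9759) = 22372*(-1/14387) - 4207*(-1/9759) = -22372/14387 + 4207/9759 = -157802239/140402733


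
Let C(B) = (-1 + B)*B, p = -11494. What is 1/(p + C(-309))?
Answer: 1/84296 ≈ 1.1863e-5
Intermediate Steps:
C(B) = B*(-1 + B)
1/(p + C(-309)) = 1/(-11494 - 309*(-1 - 309)) = 1/(-11494 - 309*(-310)) = 1/(-11494 + 95790) = 1/84296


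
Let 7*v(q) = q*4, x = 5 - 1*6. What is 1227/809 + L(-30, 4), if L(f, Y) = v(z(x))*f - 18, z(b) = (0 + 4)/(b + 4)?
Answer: -222785/5663 ≈ -39.340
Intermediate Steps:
x = -1 (x = 5 - 6 = -1)
z(b) = 4/(4 + b)
v(q) = 4*q/7 (v(q) = (q*4)/7 = (4*q)/7 = 4*q/7)
L(f, Y) = -18 + 16*f/21 (L(f, Y) = (4*(4/(4 - 1))/7)*f - 18 = (4*(4/3)/7)*f - 18 = (4*(4*(1/3))/7)*f - 18 = ((4/7)*(4/3))*f - 18 = 16*f/21 - 18 = -18 + 16*f/21)
1227/809 + L(-30, 4) = 1227/809 + (-18 + (16/21)*(-30)) = 1227*(1/809) + (-18 - 160/7) = 1227/809 - 286/7 = -222785/5663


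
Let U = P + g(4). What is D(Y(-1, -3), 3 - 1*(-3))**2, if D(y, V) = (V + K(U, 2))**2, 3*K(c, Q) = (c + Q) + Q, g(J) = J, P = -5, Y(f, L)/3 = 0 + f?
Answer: 2401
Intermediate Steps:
Y(f, L) = 3*f (Y(f, L) = 3*(0 + f) = 3*f)
U = -1 (U = -5 + 4 = -1)
K(c, Q) = c/3 + 2*Q/3 (K(c, Q) = ((c + Q) + Q)/3 = ((Q + c) + Q)/3 = (c + 2*Q)/3 = c/3 + 2*Q/3)
D(y, V) = (1 + V)**2 (D(y, V) = (V + ((1/3)*(-1) + (2/3)*2))**2 = (V + (-1/3 + 4/3))**2 = (V + 1)**2 = (1 + V)**2)
D(Y(-1, -3), 3 - 1*(-3))**2 = ((1 + (3 - 1*(-3)))**2)**2 = ((1 + (3 + 3))**2)**2 = ((1 + 6)**2)**2 = (7**2)**2 = 49**2 = 2401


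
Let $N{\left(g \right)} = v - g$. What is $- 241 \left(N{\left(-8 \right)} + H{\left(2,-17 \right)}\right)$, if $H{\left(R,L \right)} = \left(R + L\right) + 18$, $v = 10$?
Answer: $-5061$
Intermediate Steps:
$N{\left(g \right)} = 10 - g$
$H{\left(R,L \right)} = 18 + L + R$ ($H{\left(R,L \right)} = \left(L + R\right) + 18 = 18 + L + R$)
$- 241 \left(N{\left(-8 \right)} + H{\left(2,-17 \right)}\right) = - 241 \left(\left(10 - -8\right) + \left(18 - 17 + 2\right)\right) = - 241 \left(\left(10 + 8\right) + 3\right) = - 241 \left(18 + 3\right) = \left(-241\right) 21 = -5061$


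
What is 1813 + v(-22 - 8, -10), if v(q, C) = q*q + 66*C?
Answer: 2053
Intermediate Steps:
v(q, C) = q² + 66*C
1813 + v(-22 - 8, -10) = 1813 + ((-22 - 8)² + 66*(-10)) = 1813 + ((-30)² - 660) = 1813 + (900 - 660) = 1813 + 240 = 2053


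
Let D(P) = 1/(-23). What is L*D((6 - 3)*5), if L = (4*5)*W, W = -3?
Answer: 60/23 ≈ 2.6087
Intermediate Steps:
D(P) = -1/23
L = -60 (L = (4*5)*(-3) = 20*(-3) = -60)
L*D((6 - 3)*5) = -60*(-1/23) = 60/23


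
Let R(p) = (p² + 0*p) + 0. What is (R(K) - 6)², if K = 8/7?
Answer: 52900/2401 ≈ 22.032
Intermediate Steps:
K = 8/7 (K = 8*(⅐) = 8/7 ≈ 1.1429)
R(p) = p² (R(p) = (p² + 0) + 0 = p² + 0 = p²)
(R(K) - 6)² = ((8/7)² - 6)² = (64/49 - 6)² = (-230/49)² = 52900/2401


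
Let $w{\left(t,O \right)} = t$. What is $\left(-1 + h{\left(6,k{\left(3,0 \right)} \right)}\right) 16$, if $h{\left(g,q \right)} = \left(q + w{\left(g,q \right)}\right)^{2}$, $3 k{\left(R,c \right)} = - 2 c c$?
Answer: $560$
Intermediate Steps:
$k{\left(R,c \right)} = - \frac{2 c^{2}}{3}$ ($k{\left(R,c \right)} = \frac{- 2 c c}{3} = \frac{\left(-2\right) c^{2}}{3} = - \frac{2 c^{2}}{3}$)
$h{\left(g,q \right)} = \left(g + q\right)^{2}$ ($h{\left(g,q \right)} = \left(q + g\right)^{2} = \left(g + q\right)^{2}$)
$\left(-1 + h{\left(6,k{\left(3,0 \right)} \right)}\right) 16 = \left(-1 + \left(6 - \frac{2 \cdot 0^{2}}{3}\right)^{2}\right) 16 = \left(-1 + \left(6 - 0\right)^{2}\right) 16 = \left(-1 + \left(6 + 0\right)^{2}\right) 16 = \left(-1 + 6^{2}\right) 16 = \left(-1 + 36\right) 16 = 35 \cdot 16 = 560$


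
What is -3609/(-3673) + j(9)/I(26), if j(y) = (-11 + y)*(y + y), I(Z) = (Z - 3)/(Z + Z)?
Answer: -6792849/84479 ≈ -80.409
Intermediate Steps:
I(Z) = (-3 + Z)/(2*Z) (I(Z) = (-3 + Z)/((2*Z)) = (-3 + Z)*(1/(2*Z)) = (-3 + Z)/(2*Z))
j(y) = 2*y*(-11 + y) (j(y) = (-11 + y)*(2*y) = 2*y*(-11 + y))
-3609/(-3673) + j(9)/I(26) = -3609/(-3673) + (2*9*(-11 + 9))/(((½)*(-3 + 26)/26)) = -3609*(-1/3673) + (2*9*(-2))/(((½)*(1/26)*23)) = 3609/3673 - 36/23/52 = 3609/3673 - 36*52/23 = 3609/3673 - 1872/23 = -6792849/84479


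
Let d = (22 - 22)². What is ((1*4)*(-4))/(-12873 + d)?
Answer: 16/12873 ≈ 0.0012429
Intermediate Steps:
d = 0 (d = 0² = 0)
((1*4)*(-4))/(-12873 + d) = ((1*4)*(-4))/(-12873 + 0) = (4*(-4))/(-12873) = -1/12873*(-16) = 16/12873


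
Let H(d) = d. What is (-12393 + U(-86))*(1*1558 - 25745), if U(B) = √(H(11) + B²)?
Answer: 299749491 - 72561*√823 ≈ 2.9767e+8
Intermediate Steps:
U(B) = √(11 + B²)
(-12393 + U(-86))*(1*1558 - 25745) = (-12393 + √(11 + (-86)²))*(1*1558 - 25745) = (-12393 + √(11 + 7396))*(1558 - 25745) = (-12393 + √7407)*(-24187) = (-12393 + 3*√823)*(-24187) = 299749491 - 72561*√823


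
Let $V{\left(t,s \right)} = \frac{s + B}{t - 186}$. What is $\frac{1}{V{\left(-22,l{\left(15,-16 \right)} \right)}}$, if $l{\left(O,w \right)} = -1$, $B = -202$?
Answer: $\frac{208}{203} \approx 1.0246$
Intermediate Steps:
$V{\left(t,s \right)} = \frac{-202 + s}{-186 + t}$ ($V{\left(t,s \right)} = \frac{s - 202}{t - 186} = \frac{-202 + s}{-186 + t}$)
$\frac{1}{V{\left(-22,l{\left(15,-16 \right)} \right)}} = \frac{1}{\frac{1}{-186 - 22} \left(-202 - 1\right)} = \frac{1}{\frac{1}{-208} \left(-203\right)} = \frac{1}{\left(- \frac{1}{208}\right) \left(-203\right)} = \frac{1}{\frac{203}{208}} = \frac{208}{203}$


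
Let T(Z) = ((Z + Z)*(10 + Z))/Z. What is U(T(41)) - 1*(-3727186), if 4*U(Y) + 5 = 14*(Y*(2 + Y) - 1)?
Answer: 15057237/4 ≈ 3.7643e+6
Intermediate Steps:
T(Z) = 20 + 2*Z (T(Z) = ((2*Z)*(10 + Z))/Z = (2*Z*(10 + Z))/Z = 20 + 2*Z)
U(Y) = -19/4 + 7*Y*(2 + Y)/2 (U(Y) = -5/4 + (14*(Y*(2 + Y) - 1))/4 = -5/4 + (14*(-1 + Y*(2 + Y)))/4 = -5/4 + (-14 + 14*Y*(2 + Y))/4 = -5/4 + (-7/2 + 7*Y*(2 + Y)/2) = -19/4 + 7*Y*(2 + Y)/2)
U(T(41)) - 1*(-3727186) = (-19/4 + 7*(20 + 2*41) + 7*(20 + 2*41)²/2) - 1*(-3727186) = (-19/4 + 7*(20 + 82) + 7*(20 + 82)²/2) + 3727186 = (-19/4 + 7*102 + (7/2)*102²) + 3727186 = (-19/4 + 714 + (7/2)*10404) + 3727186 = (-19/4 + 714 + 36414) + 3727186 = 148493/4 + 3727186 = 15057237/4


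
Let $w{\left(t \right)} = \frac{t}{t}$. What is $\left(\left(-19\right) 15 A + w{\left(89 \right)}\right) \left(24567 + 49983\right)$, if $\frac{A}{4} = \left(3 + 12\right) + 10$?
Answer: $-2124600450$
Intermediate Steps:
$w{\left(t \right)} = 1$
$A = 100$ ($A = 4 \left(\left(3 + 12\right) + 10\right) = 4 \left(15 + 10\right) = 4 \cdot 25 = 100$)
$\left(\left(-19\right) 15 A + w{\left(89 \right)}\right) \left(24567 + 49983\right) = \left(\left(-19\right) 15 \cdot 100 + 1\right) \left(24567 + 49983\right) = \left(\left(-285\right) 100 + 1\right) 74550 = \left(-28500 + 1\right) 74550 = \left(-28499\right) 74550 = -2124600450$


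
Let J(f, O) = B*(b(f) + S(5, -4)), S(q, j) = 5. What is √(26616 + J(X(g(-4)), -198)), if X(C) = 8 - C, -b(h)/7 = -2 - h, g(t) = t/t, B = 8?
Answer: 2*√6790 ≈ 164.80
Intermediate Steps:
g(t) = 1
b(h) = 14 + 7*h (b(h) = -7*(-2 - h) = 14 + 7*h)
J(f, O) = 152 + 56*f (J(f, O) = 8*((14 + 7*f) + 5) = 8*(19 + 7*f) = 152 + 56*f)
√(26616 + J(X(g(-4)), -198)) = √(26616 + (152 + 56*(8 - 1*1))) = √(26616 + (152 + 56*(8 - 1))) = √(26616 + (152 + 56*7)) = √(26616 + (152 + 392)) = √(26616 + 544) = √27160 = 2*√6790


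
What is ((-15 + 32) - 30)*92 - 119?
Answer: -1315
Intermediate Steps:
((-15 + 32) - 30)*92 - 119 = (17 - 30)*92 - 119 = -13*92 - 119 = -1196 - 119 = -1315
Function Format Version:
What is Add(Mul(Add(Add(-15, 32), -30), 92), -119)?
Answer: -1315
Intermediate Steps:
Add(Mul(Add(Add(-15, 32), -30), 92), -119) = Add(Mul(Add(17, -30), 92), -119) = Add(Mul(-13, 92), -119) = Add(-1196, -119) = -1315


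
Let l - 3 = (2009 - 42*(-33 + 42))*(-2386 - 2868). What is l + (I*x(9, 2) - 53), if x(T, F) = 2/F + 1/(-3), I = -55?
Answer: -25708082/3 ≈ -8.5694e+6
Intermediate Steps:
x(T, F) = -1/3 + 2/F (x(T, F) = 2/F + 1*(-1/3) = 2/F - 1/3 = -1/3 + 2/F)
l = -8569271 (l = 3 + (2009 - 42*(-33 + 42))*(-2386 - 2868) = 3 + (2009 - 42*9)*(-5254) = 3 + (2009 - 378)*(-5254) = 3 + 1631*(-5254) = 3 - 8569274 = -8569271)
l + (I*x(9, 2) - 53) = -8569271 + (-55*(6 - 1*2)/(3*2) - 53) = -8569271 + (-55*(6 - 2)/(3*2) - 53) = -8569271 + (-55*4/(3*2) - 53) = -8569271 + (-55*2/3 - 53) = -8569271 + (-110/3 - 53) = -8569271 - 269/3 = -25708082/3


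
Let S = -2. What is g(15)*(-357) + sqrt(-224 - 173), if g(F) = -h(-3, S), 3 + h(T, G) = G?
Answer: -1785 + I*sqrt(397) ≈ -1785.0 + 19.925*I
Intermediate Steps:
h(T, G) = -3 + G
g(F) = 5 (g(F) = -(-3 - 2) = -1*(-5) = 5)
g(15)*(-357) + sqrt(-224 - 173) = 5*(-357) + sqrt(-224 - 173) = -1785 + sqrt(-397) = -1785 + I*sqrt(397)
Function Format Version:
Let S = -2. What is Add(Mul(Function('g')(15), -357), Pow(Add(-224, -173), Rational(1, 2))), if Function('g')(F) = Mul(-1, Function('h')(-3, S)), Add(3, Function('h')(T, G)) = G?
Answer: Add(-1785, Mul(I, Pow(397, Rational(1, 2)))) ≈ Add(-1785.0, Mul(19.925, I))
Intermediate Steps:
Function('h')(T, G) = Add(-3, G)
Function('g')(F) = 5 (Function('g')(F) = Mul(-1, Add(-3, -2)) = Mul(-1, -5) = 5)
Add(Mul(Function('g')(15), -357), Pow(Add(-224, -173), Rational(1, 2))) = Add(Mul(5, -357), Pow(Add(-224, -173), Rational(1, 2))) = Add(-1785, Pow(-397, Rational(1, 2))) = Add(-1785, Mul(I, Pow(397, Rational(1, 2))))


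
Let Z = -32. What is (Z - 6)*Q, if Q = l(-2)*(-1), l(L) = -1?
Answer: -38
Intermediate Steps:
Q = 1 (Q = -1*(-1) = 1)
(Z - 6)*Q = (-32 - 6)*1 = -38*1 = -38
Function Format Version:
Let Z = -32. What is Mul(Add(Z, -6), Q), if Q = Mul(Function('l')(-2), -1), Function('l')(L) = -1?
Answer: -38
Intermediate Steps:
Q = 1 (Q = Mul(-1, -1) = 1)
Mul(Add(Z, -6), Q) = Mul(Add(-32, -6), 1) = Mul(-38, 1) = -38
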